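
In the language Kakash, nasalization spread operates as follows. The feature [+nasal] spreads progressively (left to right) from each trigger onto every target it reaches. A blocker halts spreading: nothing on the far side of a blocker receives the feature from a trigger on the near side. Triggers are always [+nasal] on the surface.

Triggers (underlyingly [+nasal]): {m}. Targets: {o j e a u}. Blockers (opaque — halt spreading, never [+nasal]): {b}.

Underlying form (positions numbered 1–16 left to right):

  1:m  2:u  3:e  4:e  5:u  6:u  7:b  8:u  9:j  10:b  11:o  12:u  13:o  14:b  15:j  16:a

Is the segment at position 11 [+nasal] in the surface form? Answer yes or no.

From /m/ at 1 rightward: 2 /u/ → [+nasal]; 3 /e/ → [+nasal]; 4 /e/ → [+nasal]; 5 /u/ → [+nasal]; 6 /u/ → [+nasal]; 7 /b/ blocks.
Targets with no active source: positions 8 9 11 12 13 15 16 stay [-nasal].
[+nasal] positions on the surface: 1 2 3 4 5 6.

no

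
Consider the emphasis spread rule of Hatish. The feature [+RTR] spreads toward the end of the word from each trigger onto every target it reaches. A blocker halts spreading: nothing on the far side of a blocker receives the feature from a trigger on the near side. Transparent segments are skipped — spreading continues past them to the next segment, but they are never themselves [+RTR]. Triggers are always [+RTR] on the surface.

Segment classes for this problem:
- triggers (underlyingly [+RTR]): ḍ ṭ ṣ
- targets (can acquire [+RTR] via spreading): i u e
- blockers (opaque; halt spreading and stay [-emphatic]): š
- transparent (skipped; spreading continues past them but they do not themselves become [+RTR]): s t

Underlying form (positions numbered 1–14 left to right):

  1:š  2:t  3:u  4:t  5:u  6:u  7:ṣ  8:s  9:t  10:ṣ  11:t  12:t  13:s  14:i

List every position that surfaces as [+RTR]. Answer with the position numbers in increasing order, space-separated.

7 10 14

From /ṣ/ at 7 rightward: 8 /s/ transparent; 9 /t/ transparent; 10 /ṣ/ is itself a trigger — this domain ends here.
From /ṣ/ at 10 rightward: 11 /t/ transparent; 12 /t/ transparent; 13 /s/ transparent; 14 /i/ → [+RTR]; word edge.
Targets with no active source: positions 3 5 6 stay [-emphatic].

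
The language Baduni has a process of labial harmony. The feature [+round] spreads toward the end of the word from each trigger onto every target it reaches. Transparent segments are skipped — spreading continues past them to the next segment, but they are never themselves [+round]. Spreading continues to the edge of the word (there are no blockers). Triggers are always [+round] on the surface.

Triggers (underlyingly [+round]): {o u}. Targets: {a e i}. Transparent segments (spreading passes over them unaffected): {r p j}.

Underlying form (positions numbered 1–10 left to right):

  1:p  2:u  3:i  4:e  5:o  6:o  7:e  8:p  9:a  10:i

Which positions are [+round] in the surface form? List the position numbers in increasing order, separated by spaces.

2 3 4 5 6 7 9 10

From /u/ at 2 rightward: 3 /i/ → [+round]; 4 /e/ → [+round]; 5 /o/ is itself a trigger — this domain ends here.
From /o/ at 5 rightward: 6 /o/ is itself a trigger — this domain ends here.
From /o/ at 6 rightward: 7 /e/ → [+round]; 8 /p/ transparent; 9 /a/ → [+round]; 10 /i/ → [+round]; word edge.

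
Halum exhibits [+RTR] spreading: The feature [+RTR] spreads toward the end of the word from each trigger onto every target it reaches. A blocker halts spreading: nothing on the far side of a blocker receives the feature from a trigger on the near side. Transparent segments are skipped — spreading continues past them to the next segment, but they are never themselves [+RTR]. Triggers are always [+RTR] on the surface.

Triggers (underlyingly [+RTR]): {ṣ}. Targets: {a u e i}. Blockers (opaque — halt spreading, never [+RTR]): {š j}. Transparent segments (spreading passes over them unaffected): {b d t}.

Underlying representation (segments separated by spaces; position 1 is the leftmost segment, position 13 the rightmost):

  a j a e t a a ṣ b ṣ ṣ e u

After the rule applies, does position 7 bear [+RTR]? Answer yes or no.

From /ṣ/ at 8 rightward: 9 /b/ transparent; 10 /ṣ/ is itself a trigger — this domain ends here.
From /ṣ/ at 10 rightward: 11 /ṣ/ is itself a trigger — this domain ends here.
From /ṣ/ at 11 rightward: 12 /e/ → [+RTR]; 13 /u/ → [+RTR]; word edge.
Targets with no active source: positions 1 3 4 6 7 stay [-emphatic].
[+RTR] positions on the surface: 8 10 11 12 13.

no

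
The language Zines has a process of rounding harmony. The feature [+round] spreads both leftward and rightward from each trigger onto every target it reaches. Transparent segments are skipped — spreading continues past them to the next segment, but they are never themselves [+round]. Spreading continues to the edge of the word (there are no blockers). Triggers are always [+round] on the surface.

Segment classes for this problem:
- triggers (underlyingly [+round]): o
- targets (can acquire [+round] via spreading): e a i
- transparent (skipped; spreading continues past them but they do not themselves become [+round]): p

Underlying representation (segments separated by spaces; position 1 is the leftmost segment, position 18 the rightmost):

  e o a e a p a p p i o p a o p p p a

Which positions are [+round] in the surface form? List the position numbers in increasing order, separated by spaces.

1 2 3 4 5 7 10 11 13 14 18

From /o/ at 2 rightward: 3 /a/ → [+round]; 4 /e/ → [+round]; 5 /a/ → [+round]; 6 /p/ transparent; 7 /a/ → [+round]; 8 /p/ transparent; 9 /p/ transparent; 10 /i/ → [+round]; 11 /o/ is itself a trigger — this domain ends here.
From /o/ at 2 leftward: 1 /e/ → [+round]; word edge.
From /o/ at 11 rightward: 12 /p/ transparent; 13 /a/ → [+round]; 14 /o/ is itself a trigger — this domain ends here.
From /o/ at 11 leftward: 10 /i/ → [+round]; 9 /p/ transparent; 8 /p/ transparent; 7 /a/ → [+round]; 6 /p/ transparent; 5 /a/ → [+round]; 4 /e/ → [+round]; 3 /a/ → [+round]; 2 /o/ is itself a trigger — this domain ends here.
From /o/ at 14 rightward: 15 /p/ transparent; 16 /p/ transparent; 17 /p/ transparent; 18 /a/ → [+round]; word edge.
From /o/ at 14 leftward: 13 /a/ → [+round]; 12 /p/ transparent; 11 /o/ is itself a trigger — this domain ends here.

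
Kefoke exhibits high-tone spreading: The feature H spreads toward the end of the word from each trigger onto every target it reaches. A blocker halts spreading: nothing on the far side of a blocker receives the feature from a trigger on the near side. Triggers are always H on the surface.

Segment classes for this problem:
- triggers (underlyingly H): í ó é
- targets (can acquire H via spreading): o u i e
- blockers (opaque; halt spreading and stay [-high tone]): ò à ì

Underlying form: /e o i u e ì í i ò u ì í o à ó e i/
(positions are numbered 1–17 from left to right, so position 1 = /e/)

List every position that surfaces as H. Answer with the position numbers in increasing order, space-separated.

From /í/ at 7 rightward: 8 /i/ → H; 9 /ò/ blocks.
From /í/ at 12 rightward: 13 /o/ → H; 14 /à/ blocks.
From /ó/ at 15 rightward: 16 /e/ → H; 17 /i/ → H; word edge.
Targets with no active source: positions 1 2 3 4 5 10 stay [-high tone].

7 8 12 13 15 16 17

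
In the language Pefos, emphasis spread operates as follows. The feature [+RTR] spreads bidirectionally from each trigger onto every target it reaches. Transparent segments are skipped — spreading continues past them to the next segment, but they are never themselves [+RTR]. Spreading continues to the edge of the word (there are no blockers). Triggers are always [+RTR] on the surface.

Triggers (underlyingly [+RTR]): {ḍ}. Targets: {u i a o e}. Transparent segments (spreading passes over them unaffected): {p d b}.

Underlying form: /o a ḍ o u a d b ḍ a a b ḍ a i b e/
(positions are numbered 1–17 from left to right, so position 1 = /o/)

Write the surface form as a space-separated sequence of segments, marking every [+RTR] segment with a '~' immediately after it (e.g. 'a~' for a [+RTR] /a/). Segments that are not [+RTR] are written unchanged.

From /ḍ/ at 3 rightward: 4 /o/ → [+RTR]; 5 /u/ → [+RTR]; 6 /a/ → [+RTR]; 7 /d/ transparent; 8 /b/ transparent; 9 /ḍ/ is itself a trigger — this domain ends here.
From /ḍ/ at 3 leftward: 2 /a/ → [+RTR]; 1 /o/ → [+RTR]; word edge.
From /ḍ/ at 9 rightward: 10 /a/ → [+RTR]; 11 /a/ → [+RTR]; 12 /b/ transparent; 13 /ḍ/ is itself a trigger — this domain ends here.
From /ḍ/ at 9 leftward: 8 /b/ transparent; 7 /d/ transparent; 6 /a/ → [+RTR]; 5 /u/ → [+RTR]; 4 /o/ → [+RTR]; 3 /ḍ/ is itself a trigger — this domain ends here.
From /ḍ/ at 13 rightward: 14 /a/ → [+RTR]; 15 /i/ → [+RTR]; 16 /b/ transparent; 17 /e/ → [+RTR]; word edge.
From /ḍ/ at 13 leftward: 12 /b/ transparent; 11 /a/ → [+RTR]; 10 /a/ → [+RTR]; 9 /ḍ/ is itself a trigger — this domain ends here.
[+RTR] positions on the surface: 1 2 3 4 5 6 9 10 11 13 14 15 17.

o~ a~ ḍ~ o~ u~ a~ d b ḍ~ a~ a~ b ḍ~ a~ i~ b e~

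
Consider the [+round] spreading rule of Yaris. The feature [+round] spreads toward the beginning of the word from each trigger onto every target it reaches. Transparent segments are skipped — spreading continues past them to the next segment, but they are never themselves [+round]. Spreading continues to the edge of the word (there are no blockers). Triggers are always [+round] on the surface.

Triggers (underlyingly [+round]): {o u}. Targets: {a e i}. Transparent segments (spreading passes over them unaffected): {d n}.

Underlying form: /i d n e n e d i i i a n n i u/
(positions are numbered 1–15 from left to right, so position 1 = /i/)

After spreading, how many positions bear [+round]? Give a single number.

9

From /u/ at 15 leftward: 14 /i/ → [+round]; 13 /n/ transparent; 12 /n/ transparent; 11 /a/ → [+round]; 10 /i/ → [+round]; 9 /i/ → [+round]; 8 /i/ → [+round]; 7 /d/ transparent; 6 /e/ → [+round]; 5 /n/ transparent; 4 /e/ → [+round]; 3 /n/ transparent; 2 /d/ transparent; 1 /i/ → [+round]; word edge.
[+round] positions on the surface: 1 4 6 8 9 10 11 14 15.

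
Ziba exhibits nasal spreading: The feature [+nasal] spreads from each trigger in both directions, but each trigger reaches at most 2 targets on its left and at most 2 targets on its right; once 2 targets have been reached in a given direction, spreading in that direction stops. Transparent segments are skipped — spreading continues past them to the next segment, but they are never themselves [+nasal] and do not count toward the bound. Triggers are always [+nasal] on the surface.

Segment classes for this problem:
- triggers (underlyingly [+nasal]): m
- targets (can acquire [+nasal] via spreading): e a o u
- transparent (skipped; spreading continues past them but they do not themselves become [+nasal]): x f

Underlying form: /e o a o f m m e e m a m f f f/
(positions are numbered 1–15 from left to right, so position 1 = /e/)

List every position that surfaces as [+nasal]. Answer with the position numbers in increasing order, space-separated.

From /m/ at 6 rightward: 7 /m/ is itself a trigger — this domain ends here.
From /m/ at 6 leftward: 5 /f/ transparent; 4 /o/ → [+nasal]; 3 /a/ → [+nasal]; bound reached.
From /m/ at 7 rightward: 8 /e/ → [+nasal]; 9 /e/ → [+nasal]; bound reached.
From /m/ at 7 leftward: 6 /m/ is itself a trigger — this domain ends here.
From /m/ at 10 rightward: 11 /a/ → [+nasal]; 12 /m/ is itself a trigger — this domain ends here.
From /m/ at 10 leftward: 9 /e/ → [+nasal]; 8 /e/ → [+nasal]; bound reached.
From /m/ at 12 rightward: 13 /f/ transparent; 14 /f/ transparent; 15 /f/ transparent; word edge.
From /m/ at 12 leftward: 11 /a/ → [+nasal]; 10 /m/ is itself a trigger — this domain ends here.
Targets with no active source: positions 1 2 stay [-nasal].

3 4 6 7 8 9 10 11 12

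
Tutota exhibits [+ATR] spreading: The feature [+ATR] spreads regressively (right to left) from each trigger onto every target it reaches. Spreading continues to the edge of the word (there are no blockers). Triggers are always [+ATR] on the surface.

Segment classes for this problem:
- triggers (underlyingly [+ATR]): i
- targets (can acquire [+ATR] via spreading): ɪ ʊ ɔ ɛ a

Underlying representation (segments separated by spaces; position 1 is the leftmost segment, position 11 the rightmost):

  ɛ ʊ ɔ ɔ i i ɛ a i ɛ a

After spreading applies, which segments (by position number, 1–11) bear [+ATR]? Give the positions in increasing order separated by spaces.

From /i/ at 5 leftward: 4 /ɔ/ → [+ATR]; 3 /ɔ/ → [+ATR]; 2 /ʊ/ → [+ATR]; 1 /ɛ/ → [+ATR]; word edge.
From /i/ at 6 leftward: 5 /i/ is itself a trigger — this domain ends here.
From /i/ at 9 leftward: 8 /a/ → [+ATR]; 7 /ɛ/ → [+ATR]; 6 /i/ is itself a trigger — this domain ends here.
Targets with no active source: positions 10 11 stay [-ATR].

1 2 3 4 5 6 7 8 9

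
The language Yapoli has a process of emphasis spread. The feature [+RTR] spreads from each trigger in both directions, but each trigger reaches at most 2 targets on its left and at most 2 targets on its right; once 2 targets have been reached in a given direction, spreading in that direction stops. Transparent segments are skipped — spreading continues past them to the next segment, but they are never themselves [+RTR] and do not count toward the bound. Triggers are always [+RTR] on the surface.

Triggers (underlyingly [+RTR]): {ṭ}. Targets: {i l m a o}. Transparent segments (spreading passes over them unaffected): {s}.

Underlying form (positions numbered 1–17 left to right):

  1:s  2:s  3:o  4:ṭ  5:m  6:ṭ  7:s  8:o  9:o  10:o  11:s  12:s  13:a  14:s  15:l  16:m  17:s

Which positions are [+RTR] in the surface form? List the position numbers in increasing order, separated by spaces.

From /ṭ/ at 4 rightward: 5 /m/ → [+RTR]; 6 /ṭ/ is itself a trigger — this domain ends here.
From /ṭ/ at 4 leftward: 3 /o/ → [+RTR]; 2 /s/ transparent; 1 /s/ transparent; word edge.
From /ṭ/ at 6 rightward: 7 /s/ transparent; 8 /o/ → [+RTR]; 9 /o/ → [+RTR]; bound reached.
From /ṭ/ at 6 leftward: 5 /m/ → [+RTR]; 4 /ṭ/ is itself a trigger — this domain ends here.
Targets with no active source: positions 10 13 15 16 stay [-emphatic].

3 4 5 6 8 9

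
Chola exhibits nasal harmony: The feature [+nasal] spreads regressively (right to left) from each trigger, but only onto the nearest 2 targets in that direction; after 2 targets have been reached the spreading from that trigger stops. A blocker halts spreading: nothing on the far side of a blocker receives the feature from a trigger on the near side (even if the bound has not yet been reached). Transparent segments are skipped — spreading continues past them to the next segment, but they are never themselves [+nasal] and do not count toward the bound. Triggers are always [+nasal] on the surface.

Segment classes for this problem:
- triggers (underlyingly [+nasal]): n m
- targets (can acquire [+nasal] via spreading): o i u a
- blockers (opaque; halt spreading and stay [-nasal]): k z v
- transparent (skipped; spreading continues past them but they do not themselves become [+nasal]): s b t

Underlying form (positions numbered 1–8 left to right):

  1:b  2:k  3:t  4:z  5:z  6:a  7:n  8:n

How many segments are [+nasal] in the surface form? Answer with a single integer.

From /n/ at 7 leftward: 6 /a/ → [+nasal]; 5 /z/ blocks.
From /n/ at 8 leftward: 7 /n/ is itself a trigger — this domain ends here.
[+nasal] positions on the surface: 6 7 8.

3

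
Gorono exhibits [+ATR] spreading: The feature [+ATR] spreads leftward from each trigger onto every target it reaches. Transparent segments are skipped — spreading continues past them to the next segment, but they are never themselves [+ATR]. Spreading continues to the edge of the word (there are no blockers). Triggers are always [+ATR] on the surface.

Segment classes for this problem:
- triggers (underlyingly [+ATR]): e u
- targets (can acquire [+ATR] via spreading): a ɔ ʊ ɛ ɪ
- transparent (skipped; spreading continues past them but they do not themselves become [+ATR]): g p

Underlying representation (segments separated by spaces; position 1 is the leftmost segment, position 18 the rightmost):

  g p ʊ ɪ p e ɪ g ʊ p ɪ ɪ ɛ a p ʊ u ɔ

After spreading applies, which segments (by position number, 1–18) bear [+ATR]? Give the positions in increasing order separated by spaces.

3 4 6 7 9 11 12 13 14 16 17

From /e/ at 6 leftward: 5 /p/ transparent; 4 /ɪ/ → [+ATR]; 3 /ʊ/ → [+ATR]; 2 /p/ transparent; 1 /g/ transparent; word edge.
From /u/ at 17 leftward: 16 /ʊ/ → [+ATR]; 15 /p/ transparent; 14 /a/ → [+ATR]; 13 /ɛ/ → [+ATR]; 12 /ɪ/ → [+ATR]; 11 /ɪ/ → [+ATR]; 10 /p/ transparent; 9 /ʊ/ → [+ATR]; 8 /g/ transparent; 7 /ɪ/ → [+ATR]; 6 /e/ is itself a trigger — this domain ends here.
Target with no active source: position 18 stays [-ATR].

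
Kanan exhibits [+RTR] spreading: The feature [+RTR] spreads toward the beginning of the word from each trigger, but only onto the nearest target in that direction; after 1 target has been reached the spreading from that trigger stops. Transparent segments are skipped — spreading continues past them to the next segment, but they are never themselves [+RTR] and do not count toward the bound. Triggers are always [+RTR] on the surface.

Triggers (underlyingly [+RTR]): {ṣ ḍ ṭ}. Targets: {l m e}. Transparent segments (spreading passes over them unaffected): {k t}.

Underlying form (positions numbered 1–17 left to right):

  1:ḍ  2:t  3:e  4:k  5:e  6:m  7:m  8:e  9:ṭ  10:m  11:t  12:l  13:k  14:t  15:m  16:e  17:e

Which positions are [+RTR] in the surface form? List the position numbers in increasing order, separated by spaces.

From /ḍ/ at 1 leftward: word edge.
From /ṭ/ at 9 leftward: 8 /e/ → [+RTR]; bound reached.
Targets with no active source: positions 3 5 6 7 10 12 15 16 17 stay [-emphatic].

1 8 9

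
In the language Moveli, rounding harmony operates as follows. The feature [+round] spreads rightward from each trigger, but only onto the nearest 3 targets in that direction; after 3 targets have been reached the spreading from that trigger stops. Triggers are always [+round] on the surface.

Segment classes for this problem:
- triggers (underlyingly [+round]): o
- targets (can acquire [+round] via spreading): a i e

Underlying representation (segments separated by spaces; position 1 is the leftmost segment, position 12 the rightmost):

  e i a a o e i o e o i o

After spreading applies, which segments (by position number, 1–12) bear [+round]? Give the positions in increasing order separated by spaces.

5 6 7 8 9 10 11 12

From /o/ at 5 rightward: 6 /e/ → [+round]; 7 /i/ → [+round]; 8 /o/ is itself a trigger — this domain ends here.
From /o/ at 8 rightward: 9 /e/ → [+round]; 10 /o/ is itself a trigger — this domain ends here.
From /o/ at 10 rightward: 11 /i/ → [+round]; 12 /o/ is itself a trigger — this domain ends here.
From /o/ at 12 rightward: word edge.
Targets with no active source: positions 1 2 3 4 stay [-round].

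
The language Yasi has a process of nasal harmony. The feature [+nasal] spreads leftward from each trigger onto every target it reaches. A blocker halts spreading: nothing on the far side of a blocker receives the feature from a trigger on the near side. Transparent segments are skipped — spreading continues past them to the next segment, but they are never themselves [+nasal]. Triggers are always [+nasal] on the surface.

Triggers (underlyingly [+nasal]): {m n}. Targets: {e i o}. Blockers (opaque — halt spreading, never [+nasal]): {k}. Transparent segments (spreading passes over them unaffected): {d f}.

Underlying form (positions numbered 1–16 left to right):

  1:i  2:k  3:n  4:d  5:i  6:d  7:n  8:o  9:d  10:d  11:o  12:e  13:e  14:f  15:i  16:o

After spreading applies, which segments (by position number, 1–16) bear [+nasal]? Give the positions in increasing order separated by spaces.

From /n/ at 3 leftward: 2 /k/ blocks.
From /n/ at 7 leftward: 6 /d/ transparent; 5 /i/ → [+nasal]; 4 /d/ transparent; 3 /n/ is itself a trigger — this domain ends here.
Targets with no active source: positions 1 8 11 12 13 15 16 stay [-nasal].

3 5 7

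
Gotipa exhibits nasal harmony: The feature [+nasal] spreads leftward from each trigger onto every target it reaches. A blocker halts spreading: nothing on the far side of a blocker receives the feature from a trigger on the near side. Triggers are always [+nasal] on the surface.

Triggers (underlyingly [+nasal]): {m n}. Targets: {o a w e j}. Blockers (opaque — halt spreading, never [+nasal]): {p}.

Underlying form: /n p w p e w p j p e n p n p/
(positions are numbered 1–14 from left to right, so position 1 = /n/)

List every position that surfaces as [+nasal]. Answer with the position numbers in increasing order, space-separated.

1 10 11 13

From /n/ at 1 leftward: word edge.
From /n/ at 11 leftward: 10 /e/ → [+nasal]; 9 /p/ blocks.
From /n/ at 13 leftward: 12 /p/ blocks.
Targets with no active source: positions 3 5 6 8 stay [-nasal].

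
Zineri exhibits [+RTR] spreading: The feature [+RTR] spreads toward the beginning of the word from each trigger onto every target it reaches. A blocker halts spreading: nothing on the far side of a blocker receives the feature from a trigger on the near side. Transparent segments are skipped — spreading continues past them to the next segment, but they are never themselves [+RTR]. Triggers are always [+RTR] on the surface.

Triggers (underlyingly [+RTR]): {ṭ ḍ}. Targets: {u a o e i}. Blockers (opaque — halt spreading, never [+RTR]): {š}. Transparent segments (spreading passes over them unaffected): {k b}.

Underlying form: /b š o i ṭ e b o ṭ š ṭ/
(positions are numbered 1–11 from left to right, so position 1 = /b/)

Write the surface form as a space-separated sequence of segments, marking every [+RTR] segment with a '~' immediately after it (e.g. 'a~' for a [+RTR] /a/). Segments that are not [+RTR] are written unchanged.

b š o~ i~ ṭ~ e~ b o~ ṭ~ š ṭ~

From /ṭ/ at 5 leftward: 4 /i/ → [+RTR]; 3 /o/ → [+RTR]; 2 /š/ blocks.
From /ṭ/ at 9 leftward: 8 /o/ → [+RTR]; 7 /b/ transparent; 6 /e/ → [+RTR]; 5 /ṭ/ is itself a trigger — this domain ends here.
From /ṭ/ at 11 leftward: 10 /š/ blocks.
[+RTR] positions on the surface: 3 4 5 6 8 9 11.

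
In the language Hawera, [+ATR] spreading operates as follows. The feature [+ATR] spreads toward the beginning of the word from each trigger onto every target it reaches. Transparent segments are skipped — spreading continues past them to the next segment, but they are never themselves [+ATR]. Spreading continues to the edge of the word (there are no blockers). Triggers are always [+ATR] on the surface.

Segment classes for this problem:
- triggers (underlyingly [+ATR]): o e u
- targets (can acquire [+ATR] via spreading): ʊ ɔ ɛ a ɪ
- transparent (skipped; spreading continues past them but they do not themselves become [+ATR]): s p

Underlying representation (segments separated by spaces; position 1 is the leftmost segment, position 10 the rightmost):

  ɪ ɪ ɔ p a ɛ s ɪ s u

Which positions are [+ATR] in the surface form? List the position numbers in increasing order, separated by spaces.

From /u/ at 10 leftward: 9 /s/ transparent; 8 /ɪ/ → [+ATR]; 7 /s/ transparent; 6 /ɛ/ → [+ATR]; 5 /a/ → [+ATR]; 4 /p/ transparent; 3 /ɔ/ → [+ATR]; 2 /ɪ/ → [+ATR]; 1 /ɪ/ → [+ATR]; word edge.

1 2 3 5 6 8 10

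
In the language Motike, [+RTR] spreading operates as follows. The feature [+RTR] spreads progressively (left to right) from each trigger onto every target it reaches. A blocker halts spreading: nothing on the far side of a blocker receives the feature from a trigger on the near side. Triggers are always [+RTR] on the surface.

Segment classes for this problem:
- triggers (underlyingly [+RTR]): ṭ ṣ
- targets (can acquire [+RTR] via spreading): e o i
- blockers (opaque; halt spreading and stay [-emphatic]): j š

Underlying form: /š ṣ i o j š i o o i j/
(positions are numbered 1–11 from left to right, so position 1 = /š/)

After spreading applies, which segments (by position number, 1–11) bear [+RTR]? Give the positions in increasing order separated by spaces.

2 3 4

From /ṣ/ at 2 rightward: 3 /i/ → [+RTR]; 4 /o/ → [+RTR]; 5 /j/ blocks.
Targets with no active source: positions 7 8 9 10 stay [-emphatic].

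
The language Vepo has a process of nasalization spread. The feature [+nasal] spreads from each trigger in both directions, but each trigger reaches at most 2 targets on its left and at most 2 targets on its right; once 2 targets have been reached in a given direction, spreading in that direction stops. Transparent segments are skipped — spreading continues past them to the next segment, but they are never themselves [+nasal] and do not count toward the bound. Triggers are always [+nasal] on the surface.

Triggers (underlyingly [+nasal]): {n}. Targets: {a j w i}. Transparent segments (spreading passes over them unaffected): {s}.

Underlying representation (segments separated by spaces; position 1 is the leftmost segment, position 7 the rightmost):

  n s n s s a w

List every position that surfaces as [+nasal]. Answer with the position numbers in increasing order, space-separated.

From /n/ at 1 rightward: 2 /s/ transparent; 3 /n/ is itself a trigger — this domain ends here.
From /n/ at 1 leftward: word edge.
From /n/ at 3 rightward: 4 /s/ transparent; 5 /s/ transparent; 6 /a/ → [+nasal]; 7 /w/ → [+nasal]; bound reached.
From /n/ at 3 leftward: 2 /s/ transparent; 1 /n/ is itself a trigger — this domain ends here.

1 3 6 7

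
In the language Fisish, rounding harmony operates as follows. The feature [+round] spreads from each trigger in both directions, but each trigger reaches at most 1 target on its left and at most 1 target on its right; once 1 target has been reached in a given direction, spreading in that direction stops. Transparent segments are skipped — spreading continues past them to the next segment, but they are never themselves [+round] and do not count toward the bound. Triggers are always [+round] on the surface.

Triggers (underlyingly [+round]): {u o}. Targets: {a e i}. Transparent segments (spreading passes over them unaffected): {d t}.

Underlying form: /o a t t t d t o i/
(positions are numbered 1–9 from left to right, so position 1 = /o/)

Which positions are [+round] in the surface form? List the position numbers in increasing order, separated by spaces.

1 2 8 9

From /o/ at 1 rightward: 2 /a/ → [+round]; bound reached.
From /o/ at 1 leftward: word edge.
From /o/ at 8 rightward: 9 /i/ → [+round]; bound reached.
From /o/ at 8 leftward: 7 /t/ transparent; 6 /d/ transparent; 5 /t/ transparent; 4 /t/ transparent; 3 /t/ transparent; 2 /a/ → [+round]; bound reached.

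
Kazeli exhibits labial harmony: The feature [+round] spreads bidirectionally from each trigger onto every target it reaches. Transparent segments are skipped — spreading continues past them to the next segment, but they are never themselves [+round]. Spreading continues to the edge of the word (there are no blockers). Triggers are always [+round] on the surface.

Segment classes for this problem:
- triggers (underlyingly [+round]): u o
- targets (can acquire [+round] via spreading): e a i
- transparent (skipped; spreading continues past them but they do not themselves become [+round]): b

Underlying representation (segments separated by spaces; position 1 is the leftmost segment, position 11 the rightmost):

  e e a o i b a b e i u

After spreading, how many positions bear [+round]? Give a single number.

9

From /o/ at 4 rightward: 5 /i/ → [+round]; 6 /b/ transparent; 7 /a/ → [+round]; 8 /b/ transparent; 9 /e/ → [+round]; 10 /i/ → [+round]; 11 /u/ is itself a trigger — this domain ends here.
From /o/ at 4 leftward: 3 /a/ → [+round]; 2 /e/ → [+round]; 1 /e/ → [+round]; word edge.
From /u/ at 11 rightward: word edge.
From /u/ at 11 leftward: 10 /i/ → [+round]; 9 /e/ → [+round]; 8 /b/ transparent; 7 /a/ → [+round]; 6 /b/ transparent; 5 /i/ → [+round]; 4 /o/ is itself a trigger — this domain ends here.
[+round] positions on the surface: 1 2 3 4 5 7 9 10 11.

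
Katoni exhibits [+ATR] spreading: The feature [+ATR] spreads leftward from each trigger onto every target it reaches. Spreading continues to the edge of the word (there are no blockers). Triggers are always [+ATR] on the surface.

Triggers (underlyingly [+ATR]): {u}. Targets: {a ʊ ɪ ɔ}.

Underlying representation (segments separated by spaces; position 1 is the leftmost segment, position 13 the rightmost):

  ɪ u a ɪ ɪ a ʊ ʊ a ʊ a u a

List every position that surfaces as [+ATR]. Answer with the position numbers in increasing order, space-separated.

1 2 3 4 5 6 7 8 9 10 11 12

From /u/ at 2 leftward: 1 /ɪ/ → [+ATR]; word edge.
From /u/ at 12 leftward: 11 /a/ → [+ATR]; 10 /ʊ/ → [+ATR]; 9 /a/ → [+ATR]; 8 /ʊ/ → [+ATR]; 7 /ʊ/ → [+ATR]; 6 /a/ → [+ATR]; 5 /ɪ/ → [+ATR]; 4 /ɪ/ → [+ATR]; 3 /a/ → [+ATR]; 2 /u/ is itself a trigger — this domain ends here.
Target with no active source: position 13 stays [-ATR].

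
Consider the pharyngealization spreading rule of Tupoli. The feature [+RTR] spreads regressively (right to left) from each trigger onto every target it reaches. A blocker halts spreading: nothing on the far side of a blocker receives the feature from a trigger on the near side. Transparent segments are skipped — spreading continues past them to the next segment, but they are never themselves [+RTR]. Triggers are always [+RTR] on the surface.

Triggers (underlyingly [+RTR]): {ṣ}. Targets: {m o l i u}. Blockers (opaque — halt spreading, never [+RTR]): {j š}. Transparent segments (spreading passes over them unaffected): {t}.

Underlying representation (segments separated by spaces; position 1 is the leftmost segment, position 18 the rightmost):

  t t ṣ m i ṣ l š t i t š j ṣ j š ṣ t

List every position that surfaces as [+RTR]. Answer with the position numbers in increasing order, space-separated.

From /ṣ/ at 3 leftward: 2 /t/ transparent; 1 /t/ transparent; word edge.
From /ṣ/ at 6 leftward: 5 /i/ → [+RTR]; 4 /m/ → [+RTR]; 3 /ṣ/ is itself a trigger — this domain ends here.
From /ṣ/ at 14 leftward: 13 /j/ blocks.
From /ṣ/ at 17 leftward: 16 /š/ blocks.
Targets with no active source: positions 7 10 stay [-emphatic].

3 4 5 6 14 17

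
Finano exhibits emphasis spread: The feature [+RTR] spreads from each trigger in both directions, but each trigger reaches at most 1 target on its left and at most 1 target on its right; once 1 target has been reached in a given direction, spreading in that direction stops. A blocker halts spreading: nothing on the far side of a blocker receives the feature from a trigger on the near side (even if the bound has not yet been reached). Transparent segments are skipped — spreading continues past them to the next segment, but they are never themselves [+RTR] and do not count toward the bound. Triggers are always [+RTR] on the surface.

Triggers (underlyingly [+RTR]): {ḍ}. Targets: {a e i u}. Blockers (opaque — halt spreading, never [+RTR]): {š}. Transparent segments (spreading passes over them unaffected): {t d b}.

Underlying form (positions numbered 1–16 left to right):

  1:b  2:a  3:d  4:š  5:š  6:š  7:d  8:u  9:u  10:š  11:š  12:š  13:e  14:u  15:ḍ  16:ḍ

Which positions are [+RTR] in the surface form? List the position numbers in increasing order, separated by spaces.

14 15 16

From /ḍ/ at 15 rightward: 16 /ḍ/ is itself a trigger — this domain ends here.
From /ḍ/ at 15 leftward: 14 /u/ → [+RTR]; bound reached.
From /ḍ/ at 16 rightward: word edge.
From /ḍ/ at 16 leftward: 15 /ḍ/ is itself a trigger — this domain ends here.
Targets with no active source: positions 2 8 9 13 stay [-emphatic].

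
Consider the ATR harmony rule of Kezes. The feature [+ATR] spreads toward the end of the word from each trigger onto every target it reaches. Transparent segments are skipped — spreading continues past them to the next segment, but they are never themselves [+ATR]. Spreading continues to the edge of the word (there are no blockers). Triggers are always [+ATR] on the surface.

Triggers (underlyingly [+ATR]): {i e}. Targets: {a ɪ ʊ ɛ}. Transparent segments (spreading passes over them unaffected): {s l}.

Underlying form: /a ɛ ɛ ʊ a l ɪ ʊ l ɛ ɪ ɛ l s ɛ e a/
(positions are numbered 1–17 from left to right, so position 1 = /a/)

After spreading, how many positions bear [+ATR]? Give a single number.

From /e/ at 16 rightward: 17 /a/ → [+ATR]; word edge.
Targets with no active source: positions 1 2 3 4 5 7 8 10 11 12 15 stay [-ATR].
[+ATR] positions on the surface: 16 17.

2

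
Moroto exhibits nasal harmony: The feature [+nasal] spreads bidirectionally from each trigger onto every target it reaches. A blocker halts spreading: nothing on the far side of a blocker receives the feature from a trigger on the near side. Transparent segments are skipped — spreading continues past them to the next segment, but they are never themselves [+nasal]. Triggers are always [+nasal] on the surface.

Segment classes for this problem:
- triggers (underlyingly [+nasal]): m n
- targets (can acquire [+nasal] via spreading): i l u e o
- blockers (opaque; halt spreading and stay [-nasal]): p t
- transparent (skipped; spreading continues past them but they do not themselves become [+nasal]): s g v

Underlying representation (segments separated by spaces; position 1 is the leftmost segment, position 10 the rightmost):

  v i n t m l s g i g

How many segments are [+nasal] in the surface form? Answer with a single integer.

From /n/ at 3 rightward: 4 /t/ blocks.
From /n/ at 3 leftward: 2 /i/ → [+nasal]; 1 /v/ transparent; word edge.
From /m/ at 5 rightward: 6 /l/ → [+nasal]; 7 /s/ transparent; 8 /g/ transparent; 9 /i/ → [+nasal]; 10 /g/ transparent; word edge.
From /m/ at 5 leftward: 4 /t/ blocks.
[+nasal] positions on the surface: 2 3 5 6 9.

5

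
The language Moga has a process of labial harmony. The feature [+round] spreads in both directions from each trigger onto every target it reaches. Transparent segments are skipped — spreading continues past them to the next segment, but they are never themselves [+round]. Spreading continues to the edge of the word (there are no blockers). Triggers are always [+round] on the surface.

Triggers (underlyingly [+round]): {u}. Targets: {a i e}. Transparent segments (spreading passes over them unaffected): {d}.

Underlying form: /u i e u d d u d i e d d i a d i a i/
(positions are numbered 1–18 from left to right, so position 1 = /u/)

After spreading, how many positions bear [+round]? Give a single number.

12

From /u/ at 1 rightward: 2 /i/ → [+round]; 3 /e/ → [+round]; 4 /u/ is itself a trigger — this domain ends here.
From /u/ at 1 leftward: word edge.
From /u/ at 4 rightward: 5 /d/ transparent; 6 /d/ transparent; 7 /u/ is itself a trigger — this domain ends here.
From /u/ at 4 leftward: 3 /e/ → [+round]; 2 /i/ → [+round]; 1 /u/ is itself a trigger — this domain ends here.
From /u/ at 7 rightward: 8 /d/ transparent; 9 /i/ → [+round]; 10 /e/ → [+round]; 11 /d/ transparent; 12 /d/ transparent; 13 /i/ → [+round]; 14 /a/ → [+round]; 15 /d/ transparent; 16 /i/ → [+round]; 17 /a/ → [+round]; 18 /i/ → [+round]; word edge.
From /u/ at 7 leftward: 6 /d/ transparent; 5 /d/ transparent; 4 /u/ is itself a trigger — this domain ends here.
[+round] positions on the surface: 1 2 3 4 7 9 10 13 14 16 17 18.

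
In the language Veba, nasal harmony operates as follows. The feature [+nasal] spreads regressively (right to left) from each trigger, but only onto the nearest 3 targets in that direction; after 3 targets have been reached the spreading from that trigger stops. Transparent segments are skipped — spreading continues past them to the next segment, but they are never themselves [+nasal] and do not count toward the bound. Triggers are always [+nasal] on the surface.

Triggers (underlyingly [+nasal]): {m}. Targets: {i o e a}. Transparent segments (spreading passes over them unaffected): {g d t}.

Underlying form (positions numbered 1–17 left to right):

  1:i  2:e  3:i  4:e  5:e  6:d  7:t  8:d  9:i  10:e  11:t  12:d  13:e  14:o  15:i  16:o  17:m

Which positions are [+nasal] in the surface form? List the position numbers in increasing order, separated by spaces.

From /m/ at 17 leftward: 16 /o/ → [+nasal]; 15 /i/ → [+nasal]; 14 /o/ → [+nasal]; bound reached.
Targets with no active source: positions 1 2 3 4 5 9 10 13 stay [-nasal].

14 15 16 17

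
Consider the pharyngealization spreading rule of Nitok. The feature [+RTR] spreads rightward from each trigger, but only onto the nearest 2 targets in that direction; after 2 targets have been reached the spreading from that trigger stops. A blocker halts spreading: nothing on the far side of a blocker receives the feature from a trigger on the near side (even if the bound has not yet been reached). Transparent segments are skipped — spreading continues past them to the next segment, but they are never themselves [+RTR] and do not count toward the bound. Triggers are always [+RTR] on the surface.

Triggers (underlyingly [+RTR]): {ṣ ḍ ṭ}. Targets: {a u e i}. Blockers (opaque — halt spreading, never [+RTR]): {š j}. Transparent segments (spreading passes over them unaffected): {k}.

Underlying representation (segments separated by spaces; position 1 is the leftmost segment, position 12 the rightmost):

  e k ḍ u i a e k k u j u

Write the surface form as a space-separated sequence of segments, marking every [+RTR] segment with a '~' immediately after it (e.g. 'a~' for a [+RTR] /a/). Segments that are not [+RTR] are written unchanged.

e k ḍ~ u~ i~ a e k k u j u

From /ḍ/ at 3 rightward: 4 /u/ → [+RTR]; 5 /i/ → [+RTR]; bound reached.
Targets with no active source: positions 1 6 7 10 12 stay [-emphatic].
[+RTR] positions on the surface: 3 4 5.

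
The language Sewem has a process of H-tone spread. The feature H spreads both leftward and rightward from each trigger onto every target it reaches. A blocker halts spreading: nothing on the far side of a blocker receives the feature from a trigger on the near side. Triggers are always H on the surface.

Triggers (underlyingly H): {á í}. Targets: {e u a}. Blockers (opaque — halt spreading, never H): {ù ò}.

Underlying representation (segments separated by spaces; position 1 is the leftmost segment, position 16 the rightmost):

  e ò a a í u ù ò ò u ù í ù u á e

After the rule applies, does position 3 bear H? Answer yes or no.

yes

From /í/ at 5 rightward: 6 /u/ → H; 7 /ù/ blocks.
From /í/ at 5 leftward: 4 /a/ → H; 3 /a/ → H; 2 /ò/ blocks.
From /í/ at 12 rightward: 13 /ù/ blocks.
From /í/ at 12 leftward: 11 /ù/ blocks.
From /á/ at 15 rightward: 16 /e/ → H; word edge.
From /á/ at 15 leftward: 14 /u/ → H; 13 /ù/ blocks.
Targets with no active source: positions 1 10 stay [-high tone].
H positions on the surface: 3 4 5 6 12 14 15 16.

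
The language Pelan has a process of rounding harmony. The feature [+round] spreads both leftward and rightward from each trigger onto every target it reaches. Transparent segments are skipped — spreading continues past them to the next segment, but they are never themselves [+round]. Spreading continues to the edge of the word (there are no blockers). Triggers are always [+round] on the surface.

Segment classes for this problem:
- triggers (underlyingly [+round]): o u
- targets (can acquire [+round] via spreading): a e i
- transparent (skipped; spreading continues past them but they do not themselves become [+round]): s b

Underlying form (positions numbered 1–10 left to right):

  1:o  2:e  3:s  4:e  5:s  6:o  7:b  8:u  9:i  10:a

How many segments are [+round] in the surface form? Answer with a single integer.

7

From /o/ at 1 rightward: 2 /e/ → [+round]; 3 /s/ transparent; 4 /e/ → [+round]; 5 /s/ transparent; 6 /o/ is itself a trigger — this domain ends here.
From /o/ at 1 leftward: word edge.
From /o/ at 6 rightward: 7 /b/ transparent; 8 /u/ is itself a trigger — this domain ends here.
From /o/ at 6 leftward: 5 /s/ transparent; 4 /e/ → [+round]; 3 /s/ transparent; 2 /e/ → [+round]; 1 /o/ is itself a trigger — this domain ends here.
From /u/ at 8 rightward: 9 /i/ → [+round]; 10 /a/ → [+round]; word edge.
From /u/ at 8 leftward: 7 /b/ transparent; 6 /o/ is itself a trigger — this domain ends here.
[+round] positions on the surface: 1 2 4 6 8 9 10.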